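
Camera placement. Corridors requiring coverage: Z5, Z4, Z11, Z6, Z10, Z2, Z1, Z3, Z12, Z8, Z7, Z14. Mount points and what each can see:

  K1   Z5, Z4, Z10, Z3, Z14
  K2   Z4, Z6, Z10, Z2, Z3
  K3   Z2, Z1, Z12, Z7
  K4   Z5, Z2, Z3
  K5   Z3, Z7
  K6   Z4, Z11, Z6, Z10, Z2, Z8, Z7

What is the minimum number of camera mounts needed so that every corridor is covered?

K1, K3, K6 together cover {Z5, Z4, Z11, Z6, Z10, Z2, Z1, Z3, Z12, Z8, Z7, Z14} — every corridor.
No 2 of the 6 camera mounts cover everything (all 15 pairs fall short), so 3 is minimum.

3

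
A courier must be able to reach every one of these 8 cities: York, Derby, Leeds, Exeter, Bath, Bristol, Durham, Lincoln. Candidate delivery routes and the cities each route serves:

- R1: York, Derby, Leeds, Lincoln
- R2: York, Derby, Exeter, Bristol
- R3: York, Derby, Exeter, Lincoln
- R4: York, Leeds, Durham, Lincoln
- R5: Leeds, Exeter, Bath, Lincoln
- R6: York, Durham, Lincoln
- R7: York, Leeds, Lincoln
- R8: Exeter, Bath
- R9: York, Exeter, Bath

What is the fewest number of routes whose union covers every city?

3

R2, R4, R5 together cover {York, Derby, Leeds, Exeter, Bath, Bristol, Durham, Lincoln} — every city.
No 2 of the 9 routes cover everything (all 36 pairs fall short), so 3 is minimum.
Greedy (largest uncovered first) would take R1, R2, R4, R5 — 4 routes — but 3 suffice.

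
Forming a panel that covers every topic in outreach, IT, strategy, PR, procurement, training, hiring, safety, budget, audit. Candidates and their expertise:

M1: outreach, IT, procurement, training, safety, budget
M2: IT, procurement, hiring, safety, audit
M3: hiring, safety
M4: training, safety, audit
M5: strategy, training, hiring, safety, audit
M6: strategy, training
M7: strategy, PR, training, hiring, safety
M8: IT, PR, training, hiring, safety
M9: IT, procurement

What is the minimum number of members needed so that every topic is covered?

3

M1, M2, M7 together cover {outreach, IT, strategy, PR, procurement, training, hiring, safety, budget, audit} — every topic.
No 2 of the 9 members cover everything (all 36 pairs fall short), so 3 is minimum.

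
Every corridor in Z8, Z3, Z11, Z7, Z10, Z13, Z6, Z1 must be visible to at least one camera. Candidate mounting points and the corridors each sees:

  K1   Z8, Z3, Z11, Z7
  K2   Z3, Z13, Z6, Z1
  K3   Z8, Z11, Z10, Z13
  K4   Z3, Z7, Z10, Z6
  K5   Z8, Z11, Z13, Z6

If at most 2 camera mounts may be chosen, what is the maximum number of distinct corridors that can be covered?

7

Choosing K1, K2 covers {Z8, Z3, Z11, Z7, Z13, Z6, Z1} — 7 corridors.
No choice of 2 camera mounts does better; here Z10 is left uncovered.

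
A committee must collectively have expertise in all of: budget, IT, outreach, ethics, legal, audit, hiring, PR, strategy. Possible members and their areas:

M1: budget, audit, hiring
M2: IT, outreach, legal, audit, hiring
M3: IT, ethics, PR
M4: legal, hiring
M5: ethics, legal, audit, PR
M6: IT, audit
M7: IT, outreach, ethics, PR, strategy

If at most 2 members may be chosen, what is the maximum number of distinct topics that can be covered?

8

Choosing M1, M7 covers {budget, IT, outreach, ethics, audit, hiring, PR, strategy} — 8 topics.
No choice of 2 members does better; here legal is left uncovered.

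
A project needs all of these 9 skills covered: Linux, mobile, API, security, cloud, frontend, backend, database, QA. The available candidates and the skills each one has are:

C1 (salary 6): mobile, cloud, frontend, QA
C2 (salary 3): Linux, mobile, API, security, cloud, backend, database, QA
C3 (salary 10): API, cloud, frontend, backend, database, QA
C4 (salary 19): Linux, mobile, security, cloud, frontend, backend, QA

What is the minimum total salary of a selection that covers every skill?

9

C1, C2 cover every skill at salary 6 + 3 = 9.
Any cover uses at least 2 candidates; among all covering selections none totals below 9.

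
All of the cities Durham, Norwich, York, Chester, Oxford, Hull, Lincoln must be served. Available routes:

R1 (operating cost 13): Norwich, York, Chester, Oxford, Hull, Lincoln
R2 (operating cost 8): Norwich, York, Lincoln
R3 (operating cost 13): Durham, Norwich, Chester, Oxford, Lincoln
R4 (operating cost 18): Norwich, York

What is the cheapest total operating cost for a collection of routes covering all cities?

26

R1, R3 cover every city at operating cost 13 + 13 = 26.
Any cover uses at least 2 routes; among all covering selections none totals below 26.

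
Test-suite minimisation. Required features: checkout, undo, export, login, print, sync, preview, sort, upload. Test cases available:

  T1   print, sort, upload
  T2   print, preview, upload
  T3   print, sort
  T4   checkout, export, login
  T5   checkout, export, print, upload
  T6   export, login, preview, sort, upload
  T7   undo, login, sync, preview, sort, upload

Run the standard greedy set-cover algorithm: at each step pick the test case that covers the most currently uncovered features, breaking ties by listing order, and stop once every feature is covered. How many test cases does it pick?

2

Pick 1: T7 covers 6 new features (undo, login, sync, preview, sort, upload).
Pick 2: T5 covers 3 new features (checkout, export, print).
Greedy uses 2 test cases.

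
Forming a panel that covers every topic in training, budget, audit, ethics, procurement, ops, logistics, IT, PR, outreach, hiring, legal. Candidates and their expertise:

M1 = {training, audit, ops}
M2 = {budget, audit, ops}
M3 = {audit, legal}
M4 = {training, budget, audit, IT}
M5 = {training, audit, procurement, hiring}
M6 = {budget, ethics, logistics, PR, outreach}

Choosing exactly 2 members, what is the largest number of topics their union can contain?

Choosing M5, M6 covers {training, budget, audit, ethics, procurement, logistics, PR, outreach, hiring} — 9 topics.
No choice of 2 members does better; here ops, IT, legal are left uncovered.

9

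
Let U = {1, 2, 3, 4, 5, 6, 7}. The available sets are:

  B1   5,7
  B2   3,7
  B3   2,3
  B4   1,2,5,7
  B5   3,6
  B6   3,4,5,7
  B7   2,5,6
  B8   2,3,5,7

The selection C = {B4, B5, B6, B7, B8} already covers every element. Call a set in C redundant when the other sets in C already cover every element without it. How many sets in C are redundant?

Drop B4: 1 uncovered — not redundant.
Drop B5: the rest still cover every element — redundant.
Drop B6: 4 uncovered — not redundant.
Drop B7: the rest still cover every element — redundant.
Drop B8: the rest still cover every element — redundant.
3 redundant: B5, B7, B8.

3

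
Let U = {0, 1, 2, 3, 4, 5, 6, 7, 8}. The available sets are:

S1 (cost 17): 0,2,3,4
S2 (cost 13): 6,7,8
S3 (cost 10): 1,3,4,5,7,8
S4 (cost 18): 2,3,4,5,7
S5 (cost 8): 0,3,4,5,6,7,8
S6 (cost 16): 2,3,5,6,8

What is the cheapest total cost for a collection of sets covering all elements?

34

S3, S5, S6 cover every element at cost 10 + 8 + 16 = 34.
Any cover uses at least 3 sets; among all covering selections none totals below 34.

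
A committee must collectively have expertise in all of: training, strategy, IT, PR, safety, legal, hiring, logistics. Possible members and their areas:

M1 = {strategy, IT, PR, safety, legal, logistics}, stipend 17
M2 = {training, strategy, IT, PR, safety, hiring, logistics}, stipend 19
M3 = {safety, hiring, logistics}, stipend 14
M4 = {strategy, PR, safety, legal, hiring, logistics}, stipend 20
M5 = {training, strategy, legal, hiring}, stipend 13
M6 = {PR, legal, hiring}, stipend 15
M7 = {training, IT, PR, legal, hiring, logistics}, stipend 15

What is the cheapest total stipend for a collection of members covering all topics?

30

M1, M5 cover every topic at stipend 17 + 13 = 30.
Any cover uses at least 2 members; among all covering selections none totals below 30.
Greedy by coverage-per-stipend would pick M7, M1 for 32 — worse than the optimum 30.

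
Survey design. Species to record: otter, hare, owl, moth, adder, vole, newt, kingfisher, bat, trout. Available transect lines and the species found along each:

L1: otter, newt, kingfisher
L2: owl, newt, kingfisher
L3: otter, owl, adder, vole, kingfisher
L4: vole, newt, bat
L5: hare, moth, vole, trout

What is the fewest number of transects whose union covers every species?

L3, L4, L5 together cover {otter, hare, owl, moth, adder, vole, newt, kingfisher, bat, trout} — every species.
No 2 of the 5 transects cover everything (all 10 pairs fall short), so 3 is minimum.

3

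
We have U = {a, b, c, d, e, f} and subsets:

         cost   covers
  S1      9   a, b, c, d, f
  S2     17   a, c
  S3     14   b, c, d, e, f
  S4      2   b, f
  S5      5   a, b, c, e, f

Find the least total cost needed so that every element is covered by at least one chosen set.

14

S1, S5 cover every element at cost 9 + 5 = 14.
Any cover uses at least 2 sets; among all covering selections none totals below 14.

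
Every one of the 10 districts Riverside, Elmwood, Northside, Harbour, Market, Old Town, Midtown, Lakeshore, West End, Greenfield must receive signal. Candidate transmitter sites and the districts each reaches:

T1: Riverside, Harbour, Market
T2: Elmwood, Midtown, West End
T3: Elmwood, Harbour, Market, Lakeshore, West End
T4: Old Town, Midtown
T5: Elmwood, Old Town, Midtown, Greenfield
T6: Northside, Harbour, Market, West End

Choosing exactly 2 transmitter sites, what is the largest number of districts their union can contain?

8

Choosing T3, T5 covers {Elmwood, Harbour, Market, Old Town, Midtown, Lakeshore, West End, Greenfield} — 8 districts.
No choice of 2 transmitter sites does better; here Riverside, Northside are left uncovered.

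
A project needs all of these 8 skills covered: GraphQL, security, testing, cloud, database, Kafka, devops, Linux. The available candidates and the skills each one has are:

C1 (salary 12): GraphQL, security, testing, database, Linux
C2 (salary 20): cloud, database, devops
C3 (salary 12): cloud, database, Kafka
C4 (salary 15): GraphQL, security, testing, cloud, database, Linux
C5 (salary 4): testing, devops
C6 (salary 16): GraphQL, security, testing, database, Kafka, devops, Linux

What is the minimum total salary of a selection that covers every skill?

28

C3, C6 cover every skill at salary 12 + 16 = 28.
Any cover uses at least 2 candidates; among all covering selections none totals below 28.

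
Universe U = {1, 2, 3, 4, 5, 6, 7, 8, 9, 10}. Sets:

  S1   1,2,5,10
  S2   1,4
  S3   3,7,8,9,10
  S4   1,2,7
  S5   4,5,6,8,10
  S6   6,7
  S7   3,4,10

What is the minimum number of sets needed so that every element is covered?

3

S1, S3, S5 together cover {1, 2, 3, 4, 5, 6, 7, 8, 9, 10} — every element.
No 2 of the 7 sets cover everything (all 21 pairs fall short), so 3 is minimum.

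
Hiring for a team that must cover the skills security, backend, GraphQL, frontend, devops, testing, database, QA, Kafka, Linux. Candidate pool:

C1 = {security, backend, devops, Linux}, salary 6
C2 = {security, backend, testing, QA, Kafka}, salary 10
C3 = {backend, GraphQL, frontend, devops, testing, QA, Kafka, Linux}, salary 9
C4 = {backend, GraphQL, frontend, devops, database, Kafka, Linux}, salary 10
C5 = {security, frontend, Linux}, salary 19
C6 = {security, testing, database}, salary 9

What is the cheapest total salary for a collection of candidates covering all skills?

C3, C6 cover every skill at salary 9 + 9 = 18.
Any cover uses at least 2 candidates; among all covering selections none totals below 18.

18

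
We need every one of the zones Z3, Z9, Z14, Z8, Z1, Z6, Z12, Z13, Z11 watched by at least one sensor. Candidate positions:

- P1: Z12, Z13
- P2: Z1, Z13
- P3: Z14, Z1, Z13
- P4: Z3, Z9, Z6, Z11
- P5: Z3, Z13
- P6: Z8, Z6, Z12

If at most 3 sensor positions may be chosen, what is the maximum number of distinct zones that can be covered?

9

Choosing P3, P4, P6 covers {Z3, Z9, Z14, Z8, Z1, Z6, Z12, Z13, Z11} — 9 zones.
That is all 9 zones.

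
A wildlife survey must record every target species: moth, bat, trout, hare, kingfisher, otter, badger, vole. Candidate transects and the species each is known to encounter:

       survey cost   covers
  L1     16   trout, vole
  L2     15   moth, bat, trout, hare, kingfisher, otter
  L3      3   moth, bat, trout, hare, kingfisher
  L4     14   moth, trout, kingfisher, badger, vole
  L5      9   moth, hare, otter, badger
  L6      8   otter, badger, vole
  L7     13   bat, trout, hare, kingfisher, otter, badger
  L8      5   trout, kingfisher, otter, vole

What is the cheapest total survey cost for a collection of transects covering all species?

11

L3, L6 cover every species at survey cost 3 + 8 = 11.
Any cover uses at least 2 transects; among all covering selections none totals below 11.
Greedy by coverage-per-survey cost would pick L3, L8, L6 for 16 — worse than the optimum 11.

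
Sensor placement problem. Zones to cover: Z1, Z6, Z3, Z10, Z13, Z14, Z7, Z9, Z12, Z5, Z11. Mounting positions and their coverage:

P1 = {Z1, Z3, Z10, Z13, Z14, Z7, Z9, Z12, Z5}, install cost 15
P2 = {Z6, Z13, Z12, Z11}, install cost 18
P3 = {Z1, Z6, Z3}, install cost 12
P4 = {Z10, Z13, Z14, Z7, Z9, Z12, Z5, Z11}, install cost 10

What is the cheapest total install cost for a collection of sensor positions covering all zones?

P3, P4 cover every zone at install cost 12 + 10 = 22.
Any cover uses at least 2 sensor positions; among all covering selections none totals below 22.

22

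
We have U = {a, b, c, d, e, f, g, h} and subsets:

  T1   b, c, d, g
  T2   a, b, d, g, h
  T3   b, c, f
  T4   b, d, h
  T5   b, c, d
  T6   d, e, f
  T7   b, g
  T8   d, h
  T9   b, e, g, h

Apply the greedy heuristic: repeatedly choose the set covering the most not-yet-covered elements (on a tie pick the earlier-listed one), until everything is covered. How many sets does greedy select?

3

Pick 1: T2 covers 5 new elements (a, b, d, g, h).
Pick 2: T3 covers 2 new elements (c, f).
Pick 3: T6 covers 1 new elements (e).
Greedy uses 3 sets.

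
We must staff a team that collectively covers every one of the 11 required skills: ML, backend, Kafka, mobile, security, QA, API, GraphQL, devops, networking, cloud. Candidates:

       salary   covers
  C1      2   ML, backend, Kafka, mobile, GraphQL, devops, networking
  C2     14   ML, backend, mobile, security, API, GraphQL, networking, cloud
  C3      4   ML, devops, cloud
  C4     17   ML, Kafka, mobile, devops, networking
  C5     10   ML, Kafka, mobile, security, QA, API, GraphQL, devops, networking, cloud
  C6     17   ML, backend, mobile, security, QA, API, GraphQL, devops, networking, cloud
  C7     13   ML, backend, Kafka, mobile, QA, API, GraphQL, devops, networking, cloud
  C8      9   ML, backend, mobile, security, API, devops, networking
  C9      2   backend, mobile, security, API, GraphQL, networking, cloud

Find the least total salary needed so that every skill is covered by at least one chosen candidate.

C1, C5 cover every skill at salary 2 + 10 = 12.
Any cover uses at least 2 candidates; among all covering selections none totals below 12.
Greedy by coverage-per-salary would pick C1, C9, C5 for 14 — worse than the optimum 12.

12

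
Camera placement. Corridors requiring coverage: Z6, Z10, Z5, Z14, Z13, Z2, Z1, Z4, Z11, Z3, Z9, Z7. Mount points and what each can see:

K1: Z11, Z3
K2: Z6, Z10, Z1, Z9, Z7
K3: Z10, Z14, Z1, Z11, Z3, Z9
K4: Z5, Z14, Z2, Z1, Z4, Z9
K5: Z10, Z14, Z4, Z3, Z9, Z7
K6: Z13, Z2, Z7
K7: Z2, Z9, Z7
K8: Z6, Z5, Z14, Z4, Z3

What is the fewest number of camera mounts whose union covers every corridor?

3

K3, K6, K8 together cover {Z6, Z10, Z5, Z14, Z13, Z2, Z1, Z4, Z11, Z3, Z9, Z7} — every corridor.
No 2 of the 8 camera mounts cover everything (all 28 pairs fall short), so 3 is minimum.
Greedy (largest uncovered first) would take K3, K4, K2, K6 — 4 camera mounts — but 3 suffice.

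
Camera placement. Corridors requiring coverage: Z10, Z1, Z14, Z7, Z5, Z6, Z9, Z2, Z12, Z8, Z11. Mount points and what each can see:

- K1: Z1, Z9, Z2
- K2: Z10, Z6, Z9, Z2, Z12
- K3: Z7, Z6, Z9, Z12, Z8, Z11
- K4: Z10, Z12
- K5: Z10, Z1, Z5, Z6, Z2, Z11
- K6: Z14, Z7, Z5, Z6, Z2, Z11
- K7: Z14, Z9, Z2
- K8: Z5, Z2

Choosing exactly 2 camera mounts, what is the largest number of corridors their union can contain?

10

Choosing K3, K5 covers {Z10, Z1, Z7, Z5, Z6, Z9, Z2, Z12, Z8, Z11} — 10 corridors.
No choice of 2 camera mounts does better; here Z14 is left uncovered.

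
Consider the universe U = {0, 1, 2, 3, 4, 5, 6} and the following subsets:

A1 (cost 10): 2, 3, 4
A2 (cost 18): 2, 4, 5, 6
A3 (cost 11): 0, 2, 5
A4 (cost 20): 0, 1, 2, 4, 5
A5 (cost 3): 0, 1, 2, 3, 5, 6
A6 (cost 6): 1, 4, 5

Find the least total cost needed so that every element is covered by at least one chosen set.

9

A5, A6 cover every element at cost 3 + 6 = 9.
Any cover uses at least 2 sets; among all covering selections none totals below 9.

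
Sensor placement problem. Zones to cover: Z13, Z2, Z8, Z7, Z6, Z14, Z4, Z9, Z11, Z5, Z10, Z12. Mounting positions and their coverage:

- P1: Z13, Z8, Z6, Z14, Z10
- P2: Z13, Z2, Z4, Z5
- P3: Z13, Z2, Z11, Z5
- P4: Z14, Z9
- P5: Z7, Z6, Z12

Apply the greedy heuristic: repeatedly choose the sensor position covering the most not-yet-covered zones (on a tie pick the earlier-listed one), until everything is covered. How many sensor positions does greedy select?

5

Pick 1: P1 covers 5 new zones (Z13, Z8, Z6, Z14, Z10).
Pick 2: P2 covers 3 new zones (Z2, Z4, Z5).
Pick 3: P5 covers 2 new zones (Z7, Z12).
Pick 4: P3 covers 1 new zones (Z11).
Pick 5: P4 covers 1 new zones (Z9).
Greedy uses 5 sensor positions.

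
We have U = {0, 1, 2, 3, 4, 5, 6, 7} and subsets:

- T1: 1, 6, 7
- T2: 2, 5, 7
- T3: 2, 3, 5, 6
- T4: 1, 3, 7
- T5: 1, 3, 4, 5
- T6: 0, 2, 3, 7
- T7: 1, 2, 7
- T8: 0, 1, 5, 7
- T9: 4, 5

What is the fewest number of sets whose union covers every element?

T1, T5, T6 together cover {0, 1, 2, 3, 4, 5, 6, 7} — every element.
No 2 of the 9 sets cover everything (all 36 pairs fall short), so 3 is minimum.

3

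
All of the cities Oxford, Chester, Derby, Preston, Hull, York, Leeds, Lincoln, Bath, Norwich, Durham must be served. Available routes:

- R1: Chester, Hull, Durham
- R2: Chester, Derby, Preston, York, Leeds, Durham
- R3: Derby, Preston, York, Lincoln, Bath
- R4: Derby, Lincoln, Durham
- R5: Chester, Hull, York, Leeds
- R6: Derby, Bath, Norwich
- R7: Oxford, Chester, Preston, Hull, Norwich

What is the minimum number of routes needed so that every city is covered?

3

R2, R3, R7 together cover {Oxford, Chester, Derby, Preston, Hull, York, Leeds, Lincoln, Bath, Norwich, Durham} — every city.
No 2 of the 7 routes cover everything (all 21 pairs fall short), so 3 is minimum.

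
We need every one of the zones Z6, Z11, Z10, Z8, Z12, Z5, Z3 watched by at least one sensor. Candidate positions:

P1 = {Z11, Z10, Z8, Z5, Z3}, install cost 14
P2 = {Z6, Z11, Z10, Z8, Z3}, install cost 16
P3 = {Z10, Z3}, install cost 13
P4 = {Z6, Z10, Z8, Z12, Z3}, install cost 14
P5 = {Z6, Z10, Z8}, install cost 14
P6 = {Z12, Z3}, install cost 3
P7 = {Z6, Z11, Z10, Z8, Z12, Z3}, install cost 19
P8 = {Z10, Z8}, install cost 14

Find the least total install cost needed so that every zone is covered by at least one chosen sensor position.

P1, P4 cover every zone at install cost 14 + 14 = 28.
Any cover uses at least 2 sensor positions; among all covering selections none totals below 28.

28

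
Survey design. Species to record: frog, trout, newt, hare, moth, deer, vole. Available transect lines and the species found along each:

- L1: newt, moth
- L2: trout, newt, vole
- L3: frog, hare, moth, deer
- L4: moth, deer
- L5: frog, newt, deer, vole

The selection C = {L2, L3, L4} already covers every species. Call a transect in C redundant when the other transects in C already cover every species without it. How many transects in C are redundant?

1

Drop L2: trout, newt, vole uncovered — not redundant.
Drop L3: frog, hare uncovered — not redundant.
Drop L4: the rest still cover every species — redundant.
1 redundant: L4.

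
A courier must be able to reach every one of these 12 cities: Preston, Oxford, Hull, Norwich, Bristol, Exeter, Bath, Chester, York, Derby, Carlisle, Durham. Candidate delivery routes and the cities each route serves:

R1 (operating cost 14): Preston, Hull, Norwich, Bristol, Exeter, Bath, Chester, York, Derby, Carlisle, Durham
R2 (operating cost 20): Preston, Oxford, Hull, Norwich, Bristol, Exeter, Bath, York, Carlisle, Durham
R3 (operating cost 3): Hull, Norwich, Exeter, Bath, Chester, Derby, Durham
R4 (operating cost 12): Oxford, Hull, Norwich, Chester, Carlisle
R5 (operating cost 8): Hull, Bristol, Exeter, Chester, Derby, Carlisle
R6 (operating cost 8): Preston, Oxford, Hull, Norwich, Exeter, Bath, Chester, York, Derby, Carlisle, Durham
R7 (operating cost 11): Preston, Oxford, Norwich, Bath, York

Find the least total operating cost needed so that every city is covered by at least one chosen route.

16

R5, R6 cover every city at operating cost 8 + 8 = 16.
Any cover uses at least 2 routes; among all covering selections none totals below 16.
Greedy by coverage-per-operating cost would pick R3, R6, R5 for 19 — worse than the optimum 16.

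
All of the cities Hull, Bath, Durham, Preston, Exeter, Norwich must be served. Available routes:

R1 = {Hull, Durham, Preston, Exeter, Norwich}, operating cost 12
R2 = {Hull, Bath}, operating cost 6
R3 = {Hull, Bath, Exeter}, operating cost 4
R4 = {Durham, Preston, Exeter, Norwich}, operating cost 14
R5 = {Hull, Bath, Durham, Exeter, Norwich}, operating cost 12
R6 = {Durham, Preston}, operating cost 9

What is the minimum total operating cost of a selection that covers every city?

R1, R3 cover every city at operating cost 12 + 4 = 16.
Any cover uses at least 2 routes; among all covering selections none totals below 16.

16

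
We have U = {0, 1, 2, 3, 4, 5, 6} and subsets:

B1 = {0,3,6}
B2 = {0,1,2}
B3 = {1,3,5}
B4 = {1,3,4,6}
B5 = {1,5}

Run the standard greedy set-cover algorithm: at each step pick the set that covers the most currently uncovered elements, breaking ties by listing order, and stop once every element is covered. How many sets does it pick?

Pick 1: B4 covers 4 new elements (1, 3, 4, 6).
Pick 2: B2 covers 2 new elements (0, 2).
Pick 3: B3 covers 1 new elements (5).
Greedy uses 3 sets.

3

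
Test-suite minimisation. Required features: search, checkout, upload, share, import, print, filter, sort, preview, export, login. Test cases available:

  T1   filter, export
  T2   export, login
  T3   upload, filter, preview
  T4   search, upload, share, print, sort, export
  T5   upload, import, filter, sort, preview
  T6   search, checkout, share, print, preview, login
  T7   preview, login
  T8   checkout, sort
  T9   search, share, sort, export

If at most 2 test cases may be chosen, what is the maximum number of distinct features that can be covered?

10

Choosing T5, T6 covers {search, checkout, upload, share, import, print, filter, sort, preview, login} — 10 features.
No choice of 2 test cases does better; here export is left uncovered.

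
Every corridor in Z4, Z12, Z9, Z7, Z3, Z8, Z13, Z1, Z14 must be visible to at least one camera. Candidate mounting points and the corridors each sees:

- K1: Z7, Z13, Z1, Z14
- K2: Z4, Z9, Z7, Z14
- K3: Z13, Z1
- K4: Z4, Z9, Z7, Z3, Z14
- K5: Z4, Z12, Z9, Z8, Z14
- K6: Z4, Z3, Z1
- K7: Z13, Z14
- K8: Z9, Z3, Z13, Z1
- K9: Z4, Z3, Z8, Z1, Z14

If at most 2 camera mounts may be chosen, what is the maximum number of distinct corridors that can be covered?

8

Choosing K1, K5 covers {Z4, Z12, Z9, Z7, Z8, Z13, Z1, Z14} — 8 corridors.
No choice of 2 camera mounts does better; here Z3 is left uncovered.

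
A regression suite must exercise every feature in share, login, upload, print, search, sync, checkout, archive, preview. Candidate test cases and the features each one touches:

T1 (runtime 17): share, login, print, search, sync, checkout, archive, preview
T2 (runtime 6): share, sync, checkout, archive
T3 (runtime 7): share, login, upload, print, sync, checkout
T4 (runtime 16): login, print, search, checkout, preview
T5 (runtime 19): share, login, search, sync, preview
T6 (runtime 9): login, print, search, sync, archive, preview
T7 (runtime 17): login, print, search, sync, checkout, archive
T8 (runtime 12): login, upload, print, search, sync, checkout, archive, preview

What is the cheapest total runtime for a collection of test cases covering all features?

T3, T6 cover every feature at runtime 7 + 9 = 16.
Any cover uses at least 2 test cases; among all covering selections none totals below 16.

16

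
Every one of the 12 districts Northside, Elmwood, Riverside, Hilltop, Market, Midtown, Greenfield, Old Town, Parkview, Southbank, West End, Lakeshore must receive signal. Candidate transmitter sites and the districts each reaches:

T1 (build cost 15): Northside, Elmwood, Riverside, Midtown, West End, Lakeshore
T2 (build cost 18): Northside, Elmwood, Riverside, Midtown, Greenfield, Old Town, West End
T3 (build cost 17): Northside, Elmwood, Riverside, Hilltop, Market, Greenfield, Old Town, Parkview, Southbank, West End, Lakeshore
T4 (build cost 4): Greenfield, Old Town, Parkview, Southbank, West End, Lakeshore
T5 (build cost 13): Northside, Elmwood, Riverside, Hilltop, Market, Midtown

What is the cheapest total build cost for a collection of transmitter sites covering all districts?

T4, T5 cover every district at build cost 4 + 13 = 17.
Any cover uses at least 2 transmitter sites; among all covering selections none totals below 17.

17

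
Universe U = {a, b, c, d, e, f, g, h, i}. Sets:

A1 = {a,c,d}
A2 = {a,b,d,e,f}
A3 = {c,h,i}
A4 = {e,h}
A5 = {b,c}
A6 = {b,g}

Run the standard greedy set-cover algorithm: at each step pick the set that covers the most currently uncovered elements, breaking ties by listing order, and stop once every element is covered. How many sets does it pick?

3

Pick 1: A2 covers 5 new elements (a, b, d, e, f).
Pick 2: A3 covers 3 new elements (c, h, i).
Pick 3: A6 covers 1 new elements (g).
Greedy uses 3 sets.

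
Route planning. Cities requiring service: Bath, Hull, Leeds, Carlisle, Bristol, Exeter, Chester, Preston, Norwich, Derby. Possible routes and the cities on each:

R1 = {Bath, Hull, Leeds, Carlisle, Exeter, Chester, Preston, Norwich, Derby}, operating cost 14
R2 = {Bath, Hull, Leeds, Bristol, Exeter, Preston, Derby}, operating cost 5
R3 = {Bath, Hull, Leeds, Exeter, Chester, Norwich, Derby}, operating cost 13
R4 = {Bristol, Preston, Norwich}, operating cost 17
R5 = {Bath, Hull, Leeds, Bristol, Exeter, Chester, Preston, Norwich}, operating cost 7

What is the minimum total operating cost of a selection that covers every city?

19

R1, R2 cover every city at operating cost 14 + 5 = 19.
Any cover uses at least 2 routes; among all covering selections none totals below 19.
Greedy by coverage-per-operating cost would pick R2, R5, R1 for 26 — worse than the optimum 19.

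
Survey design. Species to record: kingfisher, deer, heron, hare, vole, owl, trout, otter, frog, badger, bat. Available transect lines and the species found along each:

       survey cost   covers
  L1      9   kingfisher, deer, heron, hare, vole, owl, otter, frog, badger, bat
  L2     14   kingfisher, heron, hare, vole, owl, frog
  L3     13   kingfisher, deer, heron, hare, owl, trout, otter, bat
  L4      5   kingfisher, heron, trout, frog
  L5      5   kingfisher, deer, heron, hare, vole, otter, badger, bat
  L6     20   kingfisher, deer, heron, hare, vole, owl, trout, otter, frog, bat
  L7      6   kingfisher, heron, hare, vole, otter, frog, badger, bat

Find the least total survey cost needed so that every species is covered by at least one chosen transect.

14

L1, L4 cover every species at survey cost 9 + 5 = 14.
Any cover uses at least 2 transects; among all covering selections none totals below 14.
Greedy by coverage-per-survey cost would pick L5, L4, L1 for 19 — worse than the optimum 14.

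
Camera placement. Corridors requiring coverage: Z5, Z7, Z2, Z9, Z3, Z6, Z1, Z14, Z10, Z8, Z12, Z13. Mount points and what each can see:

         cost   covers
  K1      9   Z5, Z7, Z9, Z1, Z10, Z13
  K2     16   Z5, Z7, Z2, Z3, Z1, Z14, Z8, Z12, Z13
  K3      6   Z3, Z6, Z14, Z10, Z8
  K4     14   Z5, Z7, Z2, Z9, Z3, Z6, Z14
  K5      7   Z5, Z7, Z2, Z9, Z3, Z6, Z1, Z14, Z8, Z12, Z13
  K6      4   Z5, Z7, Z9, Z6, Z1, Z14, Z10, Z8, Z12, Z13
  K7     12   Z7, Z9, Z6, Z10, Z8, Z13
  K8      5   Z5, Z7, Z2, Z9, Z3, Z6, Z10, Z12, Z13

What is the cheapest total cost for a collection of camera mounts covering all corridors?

K6, K8 cover every corridor at cost 4 + 5 = 9.
Any cover uses at least 2 camera mounts; among all covering selections none totals below 9.

9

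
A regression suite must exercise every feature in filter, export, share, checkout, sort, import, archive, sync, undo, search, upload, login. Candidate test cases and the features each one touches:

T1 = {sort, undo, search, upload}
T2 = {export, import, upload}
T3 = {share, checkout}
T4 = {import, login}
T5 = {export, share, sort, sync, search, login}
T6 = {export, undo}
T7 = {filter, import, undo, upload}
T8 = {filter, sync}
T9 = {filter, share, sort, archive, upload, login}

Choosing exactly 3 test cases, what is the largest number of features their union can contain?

11

Choosing T3, T5, T7 covers {filter, export, share, checkout, sort, import, sync, undo, search, upload, login} — 11 features.
No choice of 3 test cases does better; here archive is left uncovered.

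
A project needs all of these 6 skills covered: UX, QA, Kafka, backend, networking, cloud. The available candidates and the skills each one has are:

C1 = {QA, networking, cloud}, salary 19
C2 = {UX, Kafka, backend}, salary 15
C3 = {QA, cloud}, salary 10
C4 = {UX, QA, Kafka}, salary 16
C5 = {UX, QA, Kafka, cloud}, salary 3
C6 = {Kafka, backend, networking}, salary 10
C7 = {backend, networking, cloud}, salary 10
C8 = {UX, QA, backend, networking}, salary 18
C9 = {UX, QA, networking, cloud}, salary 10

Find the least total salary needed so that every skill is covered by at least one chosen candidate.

C5, C6 cover every skill at salary 3 + 10 = 13.
Any cover uses at least 2 candidates; among all covering selections none totals below 13.

13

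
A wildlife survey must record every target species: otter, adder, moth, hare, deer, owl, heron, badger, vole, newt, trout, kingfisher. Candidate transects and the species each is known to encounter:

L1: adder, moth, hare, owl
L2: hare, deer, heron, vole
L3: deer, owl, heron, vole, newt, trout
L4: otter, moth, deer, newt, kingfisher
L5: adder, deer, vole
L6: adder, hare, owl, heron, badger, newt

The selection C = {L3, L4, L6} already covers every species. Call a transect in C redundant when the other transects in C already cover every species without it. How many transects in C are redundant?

0

Drop L3: vole, trout uncovered — not redundant.
Drop L4: otter, moth, kingfisher uncovered — not redundant.
Drop L6: adder, hare, badger uncovered — not redundant.
None of the transects in C is redundant.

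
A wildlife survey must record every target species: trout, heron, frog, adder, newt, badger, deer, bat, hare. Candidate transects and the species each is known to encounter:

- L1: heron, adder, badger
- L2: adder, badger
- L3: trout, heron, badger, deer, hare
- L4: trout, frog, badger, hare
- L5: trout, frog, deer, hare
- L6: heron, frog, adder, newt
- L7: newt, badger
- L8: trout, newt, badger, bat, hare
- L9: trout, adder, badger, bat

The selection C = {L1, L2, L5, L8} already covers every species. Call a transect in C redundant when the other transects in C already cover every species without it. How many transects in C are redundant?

1

Drop L1: heron uncovered — not redundant.
Drop L2: the rest still cover every species — redundant.
Drop L5: frog, deer uncovered — not redundant.
Drop L8: newt, bat uncovered — not redundant.
1 redundant: L2.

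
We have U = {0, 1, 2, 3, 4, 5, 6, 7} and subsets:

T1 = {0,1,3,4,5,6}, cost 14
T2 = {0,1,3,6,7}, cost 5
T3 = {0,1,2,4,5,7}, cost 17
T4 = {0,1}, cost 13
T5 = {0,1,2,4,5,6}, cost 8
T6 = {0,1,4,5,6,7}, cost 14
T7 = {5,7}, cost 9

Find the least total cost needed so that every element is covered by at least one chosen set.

13

T2, T5 cover every element at cost 5 + 8 = 13.
Any cover uses at least 2 sets; among all covering selections none totals below 13.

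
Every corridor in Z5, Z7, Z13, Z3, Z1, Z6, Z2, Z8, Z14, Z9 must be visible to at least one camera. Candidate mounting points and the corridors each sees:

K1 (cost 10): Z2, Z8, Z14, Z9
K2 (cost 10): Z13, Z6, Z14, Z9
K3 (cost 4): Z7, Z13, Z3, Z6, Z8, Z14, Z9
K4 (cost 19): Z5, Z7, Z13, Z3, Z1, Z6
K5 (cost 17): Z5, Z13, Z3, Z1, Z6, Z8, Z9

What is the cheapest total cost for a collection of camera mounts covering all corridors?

K1, K4 cover every corridor at cost 10 + 19 = 29.
Any cover uses at least 2 camera mounts; among all covering selections none totals below 29.

29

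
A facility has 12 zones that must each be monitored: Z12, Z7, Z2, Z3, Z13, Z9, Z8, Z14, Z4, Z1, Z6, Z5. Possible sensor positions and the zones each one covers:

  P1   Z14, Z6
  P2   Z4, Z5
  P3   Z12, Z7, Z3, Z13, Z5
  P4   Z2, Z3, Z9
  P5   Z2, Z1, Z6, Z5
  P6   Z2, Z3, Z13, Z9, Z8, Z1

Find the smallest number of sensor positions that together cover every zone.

4

P1, P2, P3, P6 together cover {Z12, Z7, Z2, Z3, Z13, Z9, Z8, Z14, Z4, Z1, Z6, Z5} — every zone.
No 3 of the 6 sensor positions cover everything (all 20 triples fall short), so 4 is minimum.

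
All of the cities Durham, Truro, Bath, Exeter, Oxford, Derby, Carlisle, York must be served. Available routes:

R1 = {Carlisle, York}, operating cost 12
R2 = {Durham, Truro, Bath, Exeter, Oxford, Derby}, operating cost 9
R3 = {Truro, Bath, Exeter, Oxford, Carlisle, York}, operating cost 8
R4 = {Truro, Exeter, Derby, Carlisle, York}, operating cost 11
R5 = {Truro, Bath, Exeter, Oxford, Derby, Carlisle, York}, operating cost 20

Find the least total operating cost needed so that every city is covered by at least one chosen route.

R2, R3 cover every city at operating cost 9 + 8 = 17.
Any cover uses at least 2 routes; among all covering selections none totals below 17.

17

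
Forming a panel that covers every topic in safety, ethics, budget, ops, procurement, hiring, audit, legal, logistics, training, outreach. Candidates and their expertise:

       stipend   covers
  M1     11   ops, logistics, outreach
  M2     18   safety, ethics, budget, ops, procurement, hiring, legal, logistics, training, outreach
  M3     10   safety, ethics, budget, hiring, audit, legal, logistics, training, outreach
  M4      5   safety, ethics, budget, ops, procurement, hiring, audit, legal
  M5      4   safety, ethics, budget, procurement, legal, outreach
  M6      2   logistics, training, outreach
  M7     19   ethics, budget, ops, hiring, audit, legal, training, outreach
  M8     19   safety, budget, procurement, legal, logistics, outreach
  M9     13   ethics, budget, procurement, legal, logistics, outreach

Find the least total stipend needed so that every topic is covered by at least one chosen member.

7

M4, M6 cover every topic at stipend 5 + 2 = 7.
Any cover uses at least 2 members; among all covering selections none totals below 7.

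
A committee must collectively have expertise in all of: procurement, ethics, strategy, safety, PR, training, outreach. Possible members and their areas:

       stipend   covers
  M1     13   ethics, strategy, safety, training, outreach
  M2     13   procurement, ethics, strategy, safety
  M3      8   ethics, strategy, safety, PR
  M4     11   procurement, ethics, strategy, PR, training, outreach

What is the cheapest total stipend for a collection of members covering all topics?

M3, M4 cover every topic at stipend 8 + 11 = 19.
Any cover uses at least 2 members; among all covering selections none totals below 19.

19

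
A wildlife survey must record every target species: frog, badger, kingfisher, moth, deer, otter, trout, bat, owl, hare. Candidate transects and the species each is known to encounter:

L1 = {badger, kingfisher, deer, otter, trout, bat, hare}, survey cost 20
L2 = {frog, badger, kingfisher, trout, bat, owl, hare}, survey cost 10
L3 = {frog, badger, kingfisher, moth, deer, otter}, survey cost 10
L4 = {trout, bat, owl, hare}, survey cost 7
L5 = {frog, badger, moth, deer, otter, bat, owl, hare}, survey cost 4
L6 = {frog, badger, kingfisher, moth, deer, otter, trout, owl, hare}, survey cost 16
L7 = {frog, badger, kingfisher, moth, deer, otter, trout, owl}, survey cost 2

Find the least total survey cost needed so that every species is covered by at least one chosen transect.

L5, L7 cover every species at survey cost 4 + 2 = 6.
Any cover uses at least 2 transects; among all covering selections none totals below 6.

6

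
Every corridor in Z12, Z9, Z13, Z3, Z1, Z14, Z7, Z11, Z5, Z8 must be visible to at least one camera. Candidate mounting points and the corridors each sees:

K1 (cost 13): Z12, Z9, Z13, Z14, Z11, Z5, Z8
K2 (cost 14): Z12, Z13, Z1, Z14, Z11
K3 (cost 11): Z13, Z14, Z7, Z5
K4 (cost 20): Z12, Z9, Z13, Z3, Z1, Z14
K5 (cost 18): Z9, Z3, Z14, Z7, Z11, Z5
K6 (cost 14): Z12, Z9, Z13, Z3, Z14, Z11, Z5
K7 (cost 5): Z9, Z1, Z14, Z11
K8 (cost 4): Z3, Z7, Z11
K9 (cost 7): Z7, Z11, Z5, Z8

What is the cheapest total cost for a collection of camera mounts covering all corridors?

K1, K7, K8 cover every corridor at cost 13 + 5 + 4 = 22.
Any cover uses at least 2 camera mounts; among all covering selections none totals below 22.

22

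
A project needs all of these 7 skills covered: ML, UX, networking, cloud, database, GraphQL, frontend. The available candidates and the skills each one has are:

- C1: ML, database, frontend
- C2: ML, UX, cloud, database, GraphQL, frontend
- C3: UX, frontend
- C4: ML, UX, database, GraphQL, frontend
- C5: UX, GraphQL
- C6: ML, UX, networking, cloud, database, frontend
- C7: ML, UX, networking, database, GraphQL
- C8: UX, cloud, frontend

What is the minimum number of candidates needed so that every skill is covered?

C2, C6 together cover {ML, UX, networking, cloud, database, GraphQL, frontend} — every skill.
No single candidate contains all 7 skills, so 2 is optimal.

2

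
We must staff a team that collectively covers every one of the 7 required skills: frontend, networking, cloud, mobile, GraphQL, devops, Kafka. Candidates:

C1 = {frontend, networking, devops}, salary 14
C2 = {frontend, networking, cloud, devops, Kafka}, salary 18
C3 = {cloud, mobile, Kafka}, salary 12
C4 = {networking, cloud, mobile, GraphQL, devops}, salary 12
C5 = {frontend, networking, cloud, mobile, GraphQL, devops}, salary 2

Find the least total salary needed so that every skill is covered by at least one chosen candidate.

C3, C5 cover every skill at salary 12 + 2 = 14.
Any cover uses at least 2 candidates; among all covering selections none totals below 14.

14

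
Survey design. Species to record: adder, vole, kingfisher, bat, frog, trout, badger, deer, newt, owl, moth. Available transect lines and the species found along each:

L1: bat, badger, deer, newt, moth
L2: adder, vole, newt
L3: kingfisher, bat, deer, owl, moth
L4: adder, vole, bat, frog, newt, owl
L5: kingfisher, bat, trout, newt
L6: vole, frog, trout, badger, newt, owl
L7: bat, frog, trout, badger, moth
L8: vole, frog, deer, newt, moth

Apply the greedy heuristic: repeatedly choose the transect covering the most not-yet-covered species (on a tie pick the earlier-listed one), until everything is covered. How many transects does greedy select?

Pick 1: L4 covers 6 new species (adder, vole, bat, frog, newt, owl).
Pick 2: L1 covers 3 new species (badger, deer, moth).
Pick 3: L5 covers 2 new species (kingfisher, trout).
Greedy uses 3 transects.

3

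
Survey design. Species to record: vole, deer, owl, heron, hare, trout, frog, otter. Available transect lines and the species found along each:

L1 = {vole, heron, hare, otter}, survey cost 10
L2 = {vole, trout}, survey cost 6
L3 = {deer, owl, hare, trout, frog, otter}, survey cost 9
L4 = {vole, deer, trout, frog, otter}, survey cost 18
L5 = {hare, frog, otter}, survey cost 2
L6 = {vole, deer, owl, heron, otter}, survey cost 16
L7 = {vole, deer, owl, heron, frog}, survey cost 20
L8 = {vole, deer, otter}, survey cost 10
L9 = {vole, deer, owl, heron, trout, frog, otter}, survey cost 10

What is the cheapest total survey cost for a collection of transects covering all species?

L5, L9 cover every species at survey cost 2 + 10 = 12.
Any cover uses at least 2 transects; among all covering selections none totals below 12.

12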